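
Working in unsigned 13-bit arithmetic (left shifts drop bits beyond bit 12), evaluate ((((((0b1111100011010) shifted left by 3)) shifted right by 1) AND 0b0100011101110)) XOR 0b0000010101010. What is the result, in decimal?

2242

0b1111100011010 = 1111100011010
→ shifted left by 3 (mod 2^13) → 1100011010000 = 6352
→ shifted right by 1 → 0110001101000 = 3176
0b0100011101110 = 0100011101110
→ AND → 0100001101000 = 2152
0b0000010101010 = 0000010101010
→ XOR → 0100011000010 = 2242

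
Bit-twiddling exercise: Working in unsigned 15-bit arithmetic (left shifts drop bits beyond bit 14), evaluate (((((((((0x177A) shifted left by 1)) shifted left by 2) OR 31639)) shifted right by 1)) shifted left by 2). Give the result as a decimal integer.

0x177A = 001011101111010
→ shifted left by 1 (mod 2^15) → 010111011110100 = 12020
→ shifted left by 2 (mod 2^15) → 011101111010000 = 15312
31639 = 111101110010111
→ OR → 111101111010111 = 31703
→ shifted right by 1 → 011110111101011 = 15851
→ shifted left by 2 (mod 2^15) → 111011110101100 = 30636

30636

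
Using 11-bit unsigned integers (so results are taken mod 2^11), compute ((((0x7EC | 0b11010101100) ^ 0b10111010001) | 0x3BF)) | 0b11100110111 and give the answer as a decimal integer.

1983

0x7EC = 11111101100
0b11010101100 = 11010101100
→ | → 11111101100 = 2028
0b10111010001 = 10111010001
→ ^ → 01000111101 = 573
0x3BF = 01110111111
→ | → 01110111111 = 959
0b11100110111 = 11100110111
→ | → 11110111111 = 1983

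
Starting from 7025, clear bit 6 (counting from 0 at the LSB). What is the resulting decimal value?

x = 1101101110001
bit 6 is currently 1; clear it via x & ~(1 << 6) = x & ~64
→ 1101100110001 = 6961

6961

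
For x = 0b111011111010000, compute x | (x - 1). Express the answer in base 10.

30687

x = 111011111010000 = 30672
x - 1 = 111011111001111
OR    = 111011111011111 = 30687
(x | (x - 1) sets all bits below the lowest set bit.)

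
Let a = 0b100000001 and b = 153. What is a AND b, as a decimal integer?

1

a = 100000001
153 = 010011001
AND → 000000001 = 1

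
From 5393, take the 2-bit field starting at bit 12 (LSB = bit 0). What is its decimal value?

1

v = 001010100010001
Shift right by 12: 001
Mask low 2 bits: 01 = 1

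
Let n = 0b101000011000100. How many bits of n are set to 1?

n = 101000011000100
Count the 1s: 1 + 1 + 1 + 1 + 1 = 5

5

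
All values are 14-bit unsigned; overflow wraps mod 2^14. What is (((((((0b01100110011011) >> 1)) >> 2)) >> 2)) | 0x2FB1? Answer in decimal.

0b01100110011011 = 01100110011011
→ >> 1 → 00110011001101 = 3277
→ >> 2 → 00001100110011 = 819
→ >> 2 → 00000011001100 = 204
0x2FB1 = 10111110110001
→ | → 10111111111101 = 12285

12285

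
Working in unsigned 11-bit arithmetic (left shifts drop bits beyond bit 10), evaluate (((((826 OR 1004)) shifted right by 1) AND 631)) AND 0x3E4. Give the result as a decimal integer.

100

826 = 01100111010
1004 = 01111101100
→ OR → 01111111110 = 1022
→ shifted right by 1 → 00111111111 = 511
631 = 01001110111
→ AND → 00001110111 = 119
0x3E4 = 01111100100
→ AND → 00001100100 = 100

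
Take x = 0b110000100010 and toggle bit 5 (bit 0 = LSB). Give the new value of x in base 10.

3074

x = 110000100010
bit 5 is currently 1; toggle it via x ^ (1 << 5) = x ^ 32
→ 110000000010 = 3074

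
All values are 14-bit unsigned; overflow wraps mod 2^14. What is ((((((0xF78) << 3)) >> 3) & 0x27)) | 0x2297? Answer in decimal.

8887

0xF78 = 00111101111000
→ << 3 (mod 2^14) → 11101111000000 = 15296
→ >> 3 → 00011101111000 = 1912
0x27 = 00000000100111
→ & → 00000000100000 = 32
0x2297 = 10001010010111
→ | → 10001010110111 = 8887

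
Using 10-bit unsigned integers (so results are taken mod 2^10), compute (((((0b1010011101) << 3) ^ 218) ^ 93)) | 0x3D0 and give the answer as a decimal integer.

0b1010011101 = 1010011101
→ << 3 (mod 2^10) → 0011101000 = 232
218 = 0011011010
→ ^ → 0000110010 = 50
93 = 0001011101
→ ^ → 0001101111 = 111
0x3D0 = 1111010000
→ | → 1111111111 = 1023

1023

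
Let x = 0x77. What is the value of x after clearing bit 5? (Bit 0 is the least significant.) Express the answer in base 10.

x = 01110111
bit 5 is currently 1; clear it via x & ~(1 << 5) = x & ~32
→ 01010111 = 87

87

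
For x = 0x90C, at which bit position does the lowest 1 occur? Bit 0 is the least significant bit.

2

0x90C = 100100001100
Trailing zeros: 2, so the lowest set bit is bit 2 (value 4).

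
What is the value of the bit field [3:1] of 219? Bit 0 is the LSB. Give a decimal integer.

v = 0011011011
Shift right by 1: 001101101
Mask low 3 bits: 101 = 5

5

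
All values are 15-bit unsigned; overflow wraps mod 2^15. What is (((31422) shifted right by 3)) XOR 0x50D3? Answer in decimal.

24452

31422 = 111101010111110
→ shifted right by 3 → 000111101010111 = 3927
0x50D3 = 101000011010011
→ XOR → 101111110000100 = 24452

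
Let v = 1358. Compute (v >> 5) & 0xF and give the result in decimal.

v = 10101001110
Shift right by 5: 101010
Mask low 4 bits: 1010 = 10

10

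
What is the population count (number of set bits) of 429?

429 = 110101101
Count the 1s: 1 + 1 + 1 + 1 + 1 + 1 = 6

6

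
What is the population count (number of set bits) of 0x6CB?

0x6CB = 11011001011
Count the 1s: 1 + 1 + 1 + 1 + 1 + 1 + 1 = 7

7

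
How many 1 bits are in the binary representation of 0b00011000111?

n = 11000111
Count the 1s: 1 + 1 + 1 + 1 + 1 = 5

5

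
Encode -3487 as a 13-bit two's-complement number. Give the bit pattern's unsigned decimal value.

3487 in 13 bits: 0110110011111
Invert: 1001001100000
Add 1:  1001001100001 = 4705
(Check: 2^13 - 3487 = 8192 - 3487 = 4705.)

4705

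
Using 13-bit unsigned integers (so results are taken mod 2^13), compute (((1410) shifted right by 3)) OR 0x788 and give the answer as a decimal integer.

1410 = 0010110000010
→ shifted right by 3 → 0000010110000 = 176
0x788 = 0011110001000
→ OR → 0011110111000 = 1976

1976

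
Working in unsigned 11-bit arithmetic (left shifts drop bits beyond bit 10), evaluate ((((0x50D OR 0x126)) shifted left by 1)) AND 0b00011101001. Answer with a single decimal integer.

72

0x50D = 10100001101
0x126 = 00100100110
→ OR → 10100101111 = 1327
→ shifted left by 1 (mod 2^11) → 01001011110 = 606
0b00011101001 = 00011101001
→ AND → 00001001000 = 72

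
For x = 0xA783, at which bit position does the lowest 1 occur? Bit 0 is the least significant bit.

0xA783 = 1010011110000011
Trailing zeros: 0, so the lowest set bit is bit 0 (value 1).

0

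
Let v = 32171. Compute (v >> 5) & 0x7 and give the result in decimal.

5

v = 0111110110101011
Shift right by 5: 01111101101
Mask low 3 bits: 101 = 5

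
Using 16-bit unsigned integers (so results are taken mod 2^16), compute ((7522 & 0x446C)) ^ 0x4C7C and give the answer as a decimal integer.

18460

7522 = 0001110101100010
0x446C = 0100010001101100
→ & → 0000010001100000 = 1120
0x4C7C = 0100110001111100
→ ^ → 0100100000011100 = 18460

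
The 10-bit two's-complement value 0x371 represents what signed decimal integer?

pattern = 1101110001 (MSB is 1 ⇒ negative)
Invert: 0010001110, add 1 → 0010001111 = 143, so the value is -143.
(Equivalently: 881 - 2^10 = 881 - 1024 = -143.)

-143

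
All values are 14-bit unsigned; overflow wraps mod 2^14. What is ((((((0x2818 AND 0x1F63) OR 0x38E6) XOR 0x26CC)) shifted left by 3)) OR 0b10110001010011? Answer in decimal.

0x2818 = 10100000011000
0x1F63 = 01111101100011
→ AND → 00100000000000 = 2048
0x38E6 = 11100011100110
→ OR → 11100011100110 = 14566
0x26CC = 10011011001100
→ XOR → 01111000101010 = 7722
→ shifted left by 3 (mod 2^14) → 11000101010000 = 12624
0b10110001010011 = 10110001010011
→ OR → 11110101010011 = 15699

15699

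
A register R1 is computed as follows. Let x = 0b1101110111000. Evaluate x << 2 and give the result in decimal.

28384

x = 001101110111000
shift left by 2 → 110111011100000 = 28384
(equivalently, 7096 × 2^2 = 7096 × 4)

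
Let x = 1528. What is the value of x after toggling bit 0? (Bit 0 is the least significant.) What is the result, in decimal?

x = 010111111000
bit 0 is currently 0; toggle it via x ^ (1 << 0) = x ^ 1
→ 010111111001 = 1529

1529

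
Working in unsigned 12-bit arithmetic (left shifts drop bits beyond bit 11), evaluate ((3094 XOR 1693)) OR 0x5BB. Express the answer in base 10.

4027

3094 = 110000010110
1693 = 011010011101
→ XOR → 101010001011 = 2699
0x5BB = 010110111011
→ OR → 111110111011 = 4027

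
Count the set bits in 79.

5

79 = 1001111
Count the 1s: 1 + 1 + 1 + 1 + 1 = 5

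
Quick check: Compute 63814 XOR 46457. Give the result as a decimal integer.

63814 = 1111100101000110
46457 = 1011010101111001
XOR → 0100110000111111 = 19519

19519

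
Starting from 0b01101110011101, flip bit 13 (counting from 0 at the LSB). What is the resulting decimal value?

x = 01101110011101
bit 13 is currently 0; toggle it via x ^ (1 << 13) = x ^ 8192
→ 11101110011101 = 15261

15261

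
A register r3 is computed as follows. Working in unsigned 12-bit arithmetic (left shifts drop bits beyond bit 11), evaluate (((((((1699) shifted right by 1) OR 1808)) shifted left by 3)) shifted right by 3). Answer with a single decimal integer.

337

1699 = 011010100011
→ shifted right by 1 → 001101010001 = 849
1808 = 011100010000
→ OR → 011101010001 = 1873
→ shifted left by 3 (mod 2^12) → 101010001000 = 2696
→ shifted right by 3 → 000101010001 = 337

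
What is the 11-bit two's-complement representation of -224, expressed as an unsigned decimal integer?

224 in 11 bits: 00011100000
Invert: 11100011111
Add 1:  11100100000 = 1824
(Check: 2^11 - 224 = 2048 - 224 = 1824.)

1824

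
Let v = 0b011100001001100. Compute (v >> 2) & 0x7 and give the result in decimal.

3

v = 011100001001100
Shift right by 2: 0111000010011
Mask low 3 bits: 011 = 3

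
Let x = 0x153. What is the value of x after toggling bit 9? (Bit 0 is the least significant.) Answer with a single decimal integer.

x = 00101010011
bit 9 is currently 0; toggle it via x ^ (1 << 9) = x ^ 512
→ 01101010011 = 851

851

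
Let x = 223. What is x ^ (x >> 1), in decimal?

x = 11011111 = 223
x>>1 = 01101111
XOR  = 10110000 = 176
(x ^ (x >> 1) gives the standard binary-reflected Gray code of x.)

176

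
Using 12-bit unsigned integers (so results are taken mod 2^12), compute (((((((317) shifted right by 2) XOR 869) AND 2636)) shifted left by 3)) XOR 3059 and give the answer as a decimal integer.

317 = 000100111101
→ shifted right by 2 → 000001001111 = 79
869 = 001101100101
→ XOR → 001100101010 = 810
2636 = 101001001100
→ AND → 001000001000 = 520
→ shifted left by 3 (mod 2^12) → 000001000000 = 64
3059 = 101111110011
→ XOR → 101110110011 = 2995

2995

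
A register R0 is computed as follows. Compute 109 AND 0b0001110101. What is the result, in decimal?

101

109 = 1101101
b = 1110101
AND → 1100101 = 101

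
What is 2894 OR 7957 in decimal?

2894 = 0101101001110
7957 = 1111100010101
 OR → 1111101011111 = 8031

8031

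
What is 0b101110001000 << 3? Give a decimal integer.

x = 000101110001000
shift left by 3 → 101110001000000 = 23616
(equivalently, 2952 × 2^3 = 2952 × 8)

23616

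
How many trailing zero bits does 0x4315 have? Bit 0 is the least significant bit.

0

0x4315 = 100001100010101
Trailing zeros: 0, so the lowest set bit is bit 0 (value 1).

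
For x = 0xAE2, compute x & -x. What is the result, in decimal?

x = 101011100010 = 2786
-x (two's complement) = …010100011110
AND   = 000000000010 = 2
(x & -x isolates the lowest set bit of x.)

2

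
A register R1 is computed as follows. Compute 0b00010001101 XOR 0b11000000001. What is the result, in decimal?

1676

a = 00010001101
b = 11000000001
XOR → 11010001100 = 1676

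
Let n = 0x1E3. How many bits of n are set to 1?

6

0x1E3 = 111100011
Count the 1s: 1 + 1 + 1 + 1 + 1 + 1 = 6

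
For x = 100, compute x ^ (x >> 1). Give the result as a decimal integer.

x = 1100100 = 100
x>>1 = 0110010
XOR  = 1010110 = 86
(x ^ (x >> 1) gives the standard binary-reflected Gray code of x.)

86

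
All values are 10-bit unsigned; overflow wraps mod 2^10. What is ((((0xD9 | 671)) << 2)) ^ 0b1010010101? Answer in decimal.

489

0xD9 = 0011011001
671 = 1010011111
→ | → 1011011111 = 735
→ << 2 (mod 2^10) → 1101111100 = 892
0b1010010101 = 1010010101
→ ^ → 0111101001 = 489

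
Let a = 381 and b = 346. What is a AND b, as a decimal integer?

381 = 101111101
346 = 101011010
AND → 101011000 = 344

344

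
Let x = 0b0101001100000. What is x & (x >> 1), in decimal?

32

x = 101001100000 = 2656
x>>1 = 010100110000
AND  = 000000100000 = 32
(x & (x >> 1) has a 1 wherever x has two consecutive 1 bits.)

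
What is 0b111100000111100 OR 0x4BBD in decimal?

31677

a = 111100000111100
0x4BBD = 100101110111101
 OR → 111101110111101 = 31677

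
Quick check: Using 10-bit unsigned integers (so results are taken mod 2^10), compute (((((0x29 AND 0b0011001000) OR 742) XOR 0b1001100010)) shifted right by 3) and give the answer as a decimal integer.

0x29 = 0000101001
0b0011001000 = 0011001000
→ AND → 0000001000 = 8
742 = 1011100110
→ OR → 1011101110 = 750
0b1001100010 = 1001100010
→ XOR → 0010001100 = 140
→ shifted right by 3 → 0000010001 = 17

17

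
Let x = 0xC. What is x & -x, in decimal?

x = 1100 = 12
-x (two's complement) = …0100
AND   = 0100 = 4
(x & -x isolates the lowest set bit of x.)

4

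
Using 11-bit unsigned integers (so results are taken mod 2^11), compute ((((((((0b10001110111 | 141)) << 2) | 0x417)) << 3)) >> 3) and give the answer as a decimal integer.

0b10001110111 = 10001110111
141 = 00010001101
→ | → 10011111111 = 1279
→ << 2 (mod 2^11) → 01111111100 = 1020
0x417 = 10000010111
→ | → 11111111111 = 2047
→ << 3 (mod 2^11) → 11111111000 = 2040
→ >> 3 → 00011111111 = 255

255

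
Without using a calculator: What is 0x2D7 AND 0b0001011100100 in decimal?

708

0x2D7 = 1011010111
b = 1011100100
AND → 1011000100 = 708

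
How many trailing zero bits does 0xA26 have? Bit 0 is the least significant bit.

1

0xA26 = 101000100110
Trailing zeros: 1, so the lowest set bit is bit 1 (value 2).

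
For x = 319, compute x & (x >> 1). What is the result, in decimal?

31

x = 100111111 = 319
x>>1 = 010011111
AND  = 000011111 = 31
(x & (x >> 1) has a 1 wherever x has two consecutive 1 bits.)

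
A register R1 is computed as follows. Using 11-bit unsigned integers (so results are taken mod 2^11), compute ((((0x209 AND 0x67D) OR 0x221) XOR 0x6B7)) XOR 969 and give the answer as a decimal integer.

1879

0x209 = 01000001001
0x67D = 11001111101
→ AND → 01000001001 = 521
0x221 = 01000100001
→ OR → 01000101001 = 553
0x6B7 = 11010110111
→ XOR → 10010011110 = 1182
969 = 01111001001
→ XOR → 11101010111 = 1879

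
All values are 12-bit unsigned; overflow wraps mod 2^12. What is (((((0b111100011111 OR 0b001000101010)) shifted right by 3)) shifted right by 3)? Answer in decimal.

0b111100011111 = 111100011111
0b001000101010 = 001000101010
→ OR → 111100111111 = 3903
→ shifted right by 3 → 000111100111 = 487
→ shifted right by 3 → 000000111100 = 60

60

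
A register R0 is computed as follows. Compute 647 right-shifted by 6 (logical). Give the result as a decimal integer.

10

647 = 1010000111
shift right by 6 → 0000001010 = 10
(equivalently, floor(647 / 64))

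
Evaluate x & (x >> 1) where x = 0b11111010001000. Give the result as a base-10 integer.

x = 11111010001000 = 16008
x>>1 = 01111101000100
AND  = 01111000000000 = 7680
(x & (x >> 1) has a 1 wherever x has two consecutive 1 bits.)

7680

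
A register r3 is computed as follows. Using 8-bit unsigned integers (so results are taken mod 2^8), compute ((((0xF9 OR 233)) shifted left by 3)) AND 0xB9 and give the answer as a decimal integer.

136

0xF9 = 11111001
233 = 11101001
→ OR → 11111001 = 249
→ shifted left by 3 (mod 2^8) → 11001000 = 200
0xB9 = 10111001
→ AND → 10001000 = 136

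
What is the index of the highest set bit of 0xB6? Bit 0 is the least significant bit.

0xB6 = 10110110
The topmost 1 is at position 7 (since 2^7 = 128 ≤ 182 < 256).

7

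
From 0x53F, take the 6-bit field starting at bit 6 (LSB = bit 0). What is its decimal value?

v = 0010100111111
Shift right by 6: 0010100
Mask low 6 bits: 010100 = 20

20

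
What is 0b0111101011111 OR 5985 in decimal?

8063

a = 0111101011111
5985 = 1011101100001
 OR → 1111101111111 = 8063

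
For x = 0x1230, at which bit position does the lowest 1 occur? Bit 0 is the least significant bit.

0x1230 = 1001000110000
Trailing zeros: 4, so the lowest set bit is bit 4 (value 16).

4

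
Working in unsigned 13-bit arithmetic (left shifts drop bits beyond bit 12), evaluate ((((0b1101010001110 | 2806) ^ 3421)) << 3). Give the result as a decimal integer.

7448

0b1101010001110 = 1101010001110
2806 = 0101011110110
→ | → 1101011111110 = 6910
3421 = 0110101011101
→ ^ → 1011110100011 = 6051
→ << 3 (mod 2^13) → 1110100011000 = 7448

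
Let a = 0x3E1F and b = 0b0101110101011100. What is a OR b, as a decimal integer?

0x3E1F = 011111000011111
b = 101110101011100
 OR → 111111101011111 = 32607

32607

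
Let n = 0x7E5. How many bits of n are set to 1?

0x7E5 = 11111100101
Count the 1s: 1 + 1 + 1 + 1 + 1 + 1 + 1 + 1 = 8

8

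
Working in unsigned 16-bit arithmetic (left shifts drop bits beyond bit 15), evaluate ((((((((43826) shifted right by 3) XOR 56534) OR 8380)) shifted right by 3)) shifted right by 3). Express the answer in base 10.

934

43826 = 1010101100110010
→ shifted right by 3 → 0001010101100110 = 5478
56534 = 1101110011010110
→ XOR → 1100100110110000 = 51632
8380 = 0010000010111100
→ OR → 1110100110111100 = 59836
→ shifted right by 3 → 0001110100110111 = 7479
→ shifted right by 3 → 0000001110100110 = 934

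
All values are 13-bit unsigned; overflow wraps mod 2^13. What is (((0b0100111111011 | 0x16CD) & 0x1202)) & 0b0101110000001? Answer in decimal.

512

0b0100111111011 = 0100111111011
0x16CD = 1011011001101
→ | → 1111111111111 = 8191
0x1202 = 1001000000010
→ & → 1001000000010 = 4610
0b0101110000001 = 0101110000001
→ & → 0001000000000 = 512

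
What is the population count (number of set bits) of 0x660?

0x660 = 11001100000
Count the 1s: 1 + 1 + 1 + 1 = 4

4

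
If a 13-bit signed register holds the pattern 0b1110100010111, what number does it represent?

-745

pattern = 1110100010111 (MSB is 1 ⇒ negative)
Invert: 0001011101000, add 1 → 0001011101001 = 745, so the value is -745.
(Equivalently: 7447 - 2^13 = 7447 - 8192 = -745.)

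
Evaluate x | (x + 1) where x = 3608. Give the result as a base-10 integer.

x = 111000011000 = 3608
x + 1 = 111000011001
OR    = 111000011001 = 3609
(x | (x + 1) sets the lowest cleared bit.)

3609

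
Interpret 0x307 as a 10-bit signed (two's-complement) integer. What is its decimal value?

-249

pattern = 1100000111 (MSB is 1 ⇒ negative)
Invert: 0011111000, add 1 → 0011111001 = 249, so the value is -249.
(Equivalently: 775 - 2^10 = 775 - 1024 = -249.)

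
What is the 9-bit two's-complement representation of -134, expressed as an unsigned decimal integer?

378

134 in 9 bits: 010000110
Invert: 101111001
Add 1:  101111010 = 378
(Check: 2^9 - 134 = 512 - 134 = 378.)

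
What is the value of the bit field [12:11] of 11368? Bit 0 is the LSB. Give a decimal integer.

1

v = 10110001101000
Shift right by 11: 101
Mask low 2 bits: 01 = 1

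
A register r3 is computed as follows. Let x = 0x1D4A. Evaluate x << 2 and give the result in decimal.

29992

0x1D4A = 001110101001010
shift left by 2 → 111010100101000 = 29992
(equivalently, 7498 × 2^2 = 7498 × 4)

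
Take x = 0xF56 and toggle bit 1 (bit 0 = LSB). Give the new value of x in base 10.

3924

x = 111101010110
bit 1 is currently 1; toggle it via x ^ (1 << 1) = x ^ 2
→ 111101010100 = 3924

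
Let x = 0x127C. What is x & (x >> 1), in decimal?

60

x = 1001001111100 = 4732
x>>1 = 0100100111110
AND  = 0000000111100 = 60
(x & (x >> 1) has a 1 wherever x has two consecutive 1 bits.)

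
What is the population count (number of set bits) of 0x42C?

0x42C = 10000101100
Count the 1s: 1 + 1 + 1 + 1 = 4

4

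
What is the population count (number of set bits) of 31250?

7

31250 = 111101000010010
Count the 1s: 1 + 1 + 1 + 1 + 1 + 1 + 1 = 7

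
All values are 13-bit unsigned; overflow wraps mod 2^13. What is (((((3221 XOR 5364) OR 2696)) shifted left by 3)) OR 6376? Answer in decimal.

3221 = 0110010010101
5364 = 1010011110100
→ XOR → 1100001100001 = 6241
2696 = 0101010001000
→ OR → 1101011101001 = 6889
→ shifted left by 3 (mod 2^13) → 1011101001000 = 5960
6376 = 1100011101000
→ OR → 1111111101000 = 8168

8168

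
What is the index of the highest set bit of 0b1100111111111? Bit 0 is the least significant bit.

12

0b1100111111111 = 1100111111111
The topmost 1 is at position 12 (since 2^12 = 4096 ≤ 6655 < 8192).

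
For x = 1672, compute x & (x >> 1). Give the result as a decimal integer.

x = 11010001000 = 1672
x>>1 = 01101000100
AND  = 01000000000 = 512
(x & (x >> 1) has a 1 wherever x has two consecutive 1 bits.)

512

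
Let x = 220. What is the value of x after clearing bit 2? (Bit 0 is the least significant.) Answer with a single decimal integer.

x = 0011011100
bit 2 is currently 1; clear it via x & ~(1 << 2) = x & ~4
→ 0011011000 = 216

216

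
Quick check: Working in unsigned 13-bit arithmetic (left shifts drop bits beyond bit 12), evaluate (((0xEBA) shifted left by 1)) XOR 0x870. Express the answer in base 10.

0xEBA = 0111010111010
→ shifted left by 1 (mod 2^13) → 1110101110100 = 7540
0x870 = 0100001110000
→ XOR → 1010100000100 = 5380

5380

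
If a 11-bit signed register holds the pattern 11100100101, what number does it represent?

-219

pattern = 11100100101 (MSB is 1 ⇒ negative)
Invert: 00011011010, add 1 → 00011011011 = 219, so the value is -219.
(Equivalently: 1829 - 2^11 = 1829 - 2048 = -219.)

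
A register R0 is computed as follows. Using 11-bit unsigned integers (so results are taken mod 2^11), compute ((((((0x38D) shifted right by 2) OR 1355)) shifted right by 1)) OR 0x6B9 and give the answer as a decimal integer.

1789

0x38D = 01110001101
→ shifted right by 2 → 00011100011 = 227
1355 = 10101001011
→ OR → 10111101011 = 1515
→ shifted right by 1 → 01011110101 = 757
0x6B9 = 11010111001
→ OR → 11011111101 = 1789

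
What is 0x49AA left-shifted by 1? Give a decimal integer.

37716

0x49AA = 0100100110101010
shift left by 1 → 1001001101010100 = 37716
(equivalently, 18858 × 2^1 = 18858 × 2)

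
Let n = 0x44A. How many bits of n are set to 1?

4

0x44A = 10001001010
Count the 1s: 1 + 1 + 1 + 1 = 4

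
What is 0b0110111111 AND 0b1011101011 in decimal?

a = 0110111111
b = 1011101011
AND → 0010101011 = 171

171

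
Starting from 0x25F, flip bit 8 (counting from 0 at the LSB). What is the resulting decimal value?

863

x = 01001011111
bit 8 is currently 0; toggle it via x ^ (1 << 8) = x ^ 256
→ 01101011111 = 863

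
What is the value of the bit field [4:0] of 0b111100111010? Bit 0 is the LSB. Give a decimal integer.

v = 111100111010
Shift right by 0: 111100111010
Mask low 5 bits: 11010 = 26

26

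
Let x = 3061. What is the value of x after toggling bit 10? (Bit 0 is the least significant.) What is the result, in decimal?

x = 101111110101
bit 10 is currently 0; toggle it via x ^ (1 << 10) = x ^ 1024
→ 111111110101 = 4085

4085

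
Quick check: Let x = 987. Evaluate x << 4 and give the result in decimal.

987 = 00001111011011
shift left by 4 → 11110110110000 = 15792
(equivalently, 987 × 2^4 = 987 × 16)

15792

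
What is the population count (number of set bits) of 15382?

7

15382 = 11110000010110
Count the 1s: 1 + 1 + 1 + 1 + 1 + 1 + 1 = 7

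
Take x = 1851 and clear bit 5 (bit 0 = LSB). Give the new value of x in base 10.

x = 11100111011
bit 5 is currently 1; clear it via x & ~(1 << 5) = x & ~32
→ 11100011011 = 1819

1819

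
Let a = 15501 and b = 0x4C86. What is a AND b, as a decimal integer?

3204

15501 = 011110010001101
0x4C86 = 100110010000110
AND → 000110010000100 = 3204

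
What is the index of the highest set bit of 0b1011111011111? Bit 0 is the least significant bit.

0b1011111011111 = 1011111011111
The topmost 1 is at position 12 (since 2^12 = 4096 ≤ 6111 < 8192).

12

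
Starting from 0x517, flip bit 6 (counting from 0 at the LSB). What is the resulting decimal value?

x = 00010100010111
bit 6 is currently 0; toggle it via x ^ (1 << 6) = x ^ 64
→ 00010101010111 = 1367

1367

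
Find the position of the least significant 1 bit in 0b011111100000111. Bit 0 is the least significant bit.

0b011111100000111 = 11111100000111
Trailing zeros: 0, so the lowest set bit is bit 0 (value 1).

0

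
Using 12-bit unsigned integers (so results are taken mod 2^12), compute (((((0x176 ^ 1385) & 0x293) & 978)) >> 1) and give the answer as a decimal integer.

0x176 = 000101110110
1385 = 010101101001
→ ^ → 010000011111 = 1055
0x293 = 001010010011
→ & → 000000010011 = 19
978 = 001111010010
→ & → 000000010010 = 18
→ >> 1 → 000000001001 = 9

9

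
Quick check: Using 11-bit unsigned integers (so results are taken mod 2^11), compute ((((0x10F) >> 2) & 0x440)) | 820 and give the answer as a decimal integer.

884

0x10F = 00100001111
→ >> 2 → 00001000011 = 67
0x440 = 10001000000
→ & → 00001000000 = 64
820 = 01100110100
→ | → 01101110100 = 884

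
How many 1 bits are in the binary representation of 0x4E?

4

0x4E = 1001110
Count the 1s: 1 + 1 + 1 + 1 = 4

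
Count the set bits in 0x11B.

5

0x11B = 100011011
Count the 1s: 1 + 1 + 1 + 1 + 1 = 5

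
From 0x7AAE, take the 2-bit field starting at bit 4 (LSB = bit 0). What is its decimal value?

2

v = 111101010101110
Shift right by 4: 11110101010
Mask low 2 bits: 10 = 2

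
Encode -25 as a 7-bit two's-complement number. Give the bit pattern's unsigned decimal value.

103

25 in 7 bits: 0011001
Invert: 1100110
Add 1:  1100111 = 103
(Check: 2^7 - 25 = 128 - 25 = 103.)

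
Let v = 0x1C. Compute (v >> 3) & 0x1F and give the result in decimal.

3

v = 0000011100
Shift right by 3: 0000011
Mask low 5 bits: 00011 = 3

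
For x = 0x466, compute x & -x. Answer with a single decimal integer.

2

x = 10001100110 = 1126
-x (two's complement) = …01110011010
AND   = 00000000010 = 2
(x & -x isolates the lowest set bit of x.)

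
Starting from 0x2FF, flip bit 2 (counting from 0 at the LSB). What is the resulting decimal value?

763

x = 01011111111
bit 2 is currently 1; toggle it via x ^ (1 << 2) = x ^ 4
→ 01011111011 = 763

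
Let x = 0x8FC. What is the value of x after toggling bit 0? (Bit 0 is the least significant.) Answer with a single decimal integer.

x = 100011111100
bit 0 is currently 0; toggle it via x ^ (1 << 0) = x ^ 1
→ 100011111101 = 2301

2301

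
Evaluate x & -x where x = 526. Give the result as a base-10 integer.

x = 1000001110 = 526
-x (two's complement) = …0111110010
AND   = 0000000010 = 2
(x & -x isolates the lowest set bit of x.)

2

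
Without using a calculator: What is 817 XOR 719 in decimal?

817 = 1100110001
719 = 1011001111
XOR → 0111111110 = 510

510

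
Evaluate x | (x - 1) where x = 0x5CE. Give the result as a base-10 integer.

1487

x = 10111001110 = 1486
x - 1 = 10111001101
OR    = 10111001111 = 1487
(x | (x - 1) sets all bits below the lowest set bit.)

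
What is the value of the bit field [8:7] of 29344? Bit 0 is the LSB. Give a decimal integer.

v = 111001010100000
Shift right by 7: 11100101
Mask low 2 bits: 01 = 1

1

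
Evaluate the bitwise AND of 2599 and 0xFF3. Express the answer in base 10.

2595

2599 = 101000100111
0xFF3 = 111111110011
AND → 101000100011 = 2595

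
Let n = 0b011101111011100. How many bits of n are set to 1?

n = 11101111011100
Count the 1s: 1 + 1 + 1 + 1 + 1 + 1 + 1 + 1 + 1 + 1 = 10

10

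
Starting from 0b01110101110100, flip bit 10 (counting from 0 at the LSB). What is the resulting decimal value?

x = 01110101110100
bit 10 is currently 1; toggle it via x ^ (1 << 10) = x ^ 1024
→ 01100101110100 = 6516

6516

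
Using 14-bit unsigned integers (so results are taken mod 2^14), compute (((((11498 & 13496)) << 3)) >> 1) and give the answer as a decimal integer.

4768

11498 = 10110011101010
13496 = 11010010111000
→ & → 10010010101000 = 9384
→ << 3 (mod 2^14) → 10010101000000 = 9536
→ >> 1 → 01001010100000 = 4768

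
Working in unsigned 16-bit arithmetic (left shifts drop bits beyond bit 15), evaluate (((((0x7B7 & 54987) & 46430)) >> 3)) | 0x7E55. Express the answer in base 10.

32469

0x7B7 = 0000011110110111
54987 = 1101011011001011
→ & → 0000011010000011 = 1667
46430 = 1011010101011110
→ & → 0000010000000010 = 1026
→ >> 3 → 0000000010000000 = 128
0x7E55 = 0111111001010101
→ | → 0111111011010101 = 32469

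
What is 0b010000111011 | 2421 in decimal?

3455

a = 010000111011
2421 = 100101110101
 OR → 110101111111 = 3455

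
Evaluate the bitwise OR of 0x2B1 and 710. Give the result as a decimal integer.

0x2B1 = 1010110001
710 = 1011000110
 OR → 1011110111 = 759

759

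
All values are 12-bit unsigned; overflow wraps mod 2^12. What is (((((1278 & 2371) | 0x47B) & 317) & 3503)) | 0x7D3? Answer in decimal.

1278 = 010011111110
2371 = 100101000011
→ & → 000001000010 = 66
0x47B = 010001111011
→ | → 010001111011 = 1147
317 = 000100111101
→ & → 000000111001 = 57
3503 = 110110101111
→ & → 000000101001 = 41
0x7D3 = 011111010011
→ | → 011111111011 = 2043

2043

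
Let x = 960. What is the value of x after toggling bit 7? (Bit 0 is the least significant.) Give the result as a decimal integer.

x = 1111000000
bit 7 is currently 1; toggle it via x ^ (1 << 7) = x ^ 128
→ 1101000000 = 832

832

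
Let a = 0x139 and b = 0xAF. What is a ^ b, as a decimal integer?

0x139 = 100111001
0xAF = 010101111
XOR → 110010110 = 406

406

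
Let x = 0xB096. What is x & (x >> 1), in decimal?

x = 1011000010010110 = 45206
x>>1 = 0101100001001011
AND  = 0001000000000010 = 4098
(x & (x >> 1) has a 1 wherever x has two consecutive 1 bits.)

4098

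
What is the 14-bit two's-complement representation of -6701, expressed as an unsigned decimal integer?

6701 in 14 bits: 01101000101101
Invert: 10010111010010
Add 1:  10010111010011 = 9683
(Check: 2^14 - 6701 = 16384 - 6701 = 9683.)

9683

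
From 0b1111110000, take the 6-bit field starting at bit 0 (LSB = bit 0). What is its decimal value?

v = 1111110000
Shift right by 0: 1111110000
Mask low 6 bits: 110000 = 48

48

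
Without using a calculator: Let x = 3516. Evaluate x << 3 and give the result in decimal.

3516 = 000110110111100
shift left by 3 → 110110111100000 = 28128
(equivalently, 3516 × 2^3 = 3516 × 8)

28128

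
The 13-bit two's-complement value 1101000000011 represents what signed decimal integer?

pattern = 1101000000011 (MSB is 1 ⇒ negative)
Invert: 0010111111100, add 1 → 0010111111101 = 1533, so the value is -1533.
(Equivalently: 6659 - 2^13 = 6659 - 8192 = -1533.)

-1533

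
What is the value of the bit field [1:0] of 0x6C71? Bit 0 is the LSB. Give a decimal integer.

1

v = 110110001110001
Shift right by 0: 110110001110001
Mask low 2 bits: 01 = 1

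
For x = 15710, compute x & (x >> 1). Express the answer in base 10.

7182

x = 11110101011110 = 15710
x>>1 = 01111010101111
AND  = 01110000001110 = 7182
(x & (x >> 1) has a 1 wherever x has two consecutive 1 bits.)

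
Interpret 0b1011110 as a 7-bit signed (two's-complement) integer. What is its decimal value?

-34

pattern = 1011110 (MSB is 1 ⇒ negative)
Invert: 0100001, add 1 → 0100010 = 34, so the value is -34.
(Equivalently: 94 - 2^7 = 94 - 128 = -34.)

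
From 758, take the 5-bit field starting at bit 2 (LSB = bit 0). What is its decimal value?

29

v = 1011110110
Shift right by 2: 10111101
Mask low 5 bits: 11101 = 29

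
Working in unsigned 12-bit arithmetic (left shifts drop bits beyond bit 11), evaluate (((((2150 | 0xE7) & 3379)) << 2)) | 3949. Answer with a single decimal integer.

2150 = 100001100110
0xE7 = 000011100111
→ | → 100011100111 = 2279
3379 = 110100110011
→ & → 100000100011 = 2083
→ << 2 (mod 2^12) → 000010001100 = 140
3949 = 111101101101
→ | → 111111101101 = 4077

4077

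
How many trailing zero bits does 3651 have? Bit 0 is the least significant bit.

0

3651 = 111001000011
Trailing zeros: 0, so the lowest set bit is bit 0 (value 1).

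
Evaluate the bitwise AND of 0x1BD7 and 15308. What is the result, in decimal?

0x1BD7 = 01101111010111
15308 = 11101111001100
AND → 01101111000100 = 7108

7108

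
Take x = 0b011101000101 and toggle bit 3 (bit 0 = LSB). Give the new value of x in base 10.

1869

x = 011101000101
bit 3 is currently 0; toggle it via x ^ (1 << 3) = x ^ 8
→ 011101001101 = 1869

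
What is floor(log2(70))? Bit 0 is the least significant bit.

6

70 = 1000110
The topmost 1 is at position 6 (since 2^6 = 64 ≤ 70 < 128).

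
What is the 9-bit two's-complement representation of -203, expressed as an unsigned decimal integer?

309

203 in 9 bits: 011001011
Invert: 100110100
Add 1:  100110101 = 309
(Check: 2^9 - 203 = 512 - 203 = 309.)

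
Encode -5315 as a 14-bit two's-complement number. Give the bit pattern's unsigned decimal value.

5315 in 14 bits: 01010011000011
Invert: 10101100111100
Add 1:  10101100111101 = 11069
(Check: 2^14 - 5315 = 16384 - 5315 = 11069.)

11069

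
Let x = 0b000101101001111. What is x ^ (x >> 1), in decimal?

x = 101101001111 = 2895
x>>1 = 010110100111
XOR  = 111011101000 = 3816
(x ^ (x >> 1) gives the standard binary-reflected Gray code of x.)

3816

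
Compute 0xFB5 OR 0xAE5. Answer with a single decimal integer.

0xFB5 = 111110110101
0xAE5 = 101011100101
 OR → 111111110101 = 4085

4085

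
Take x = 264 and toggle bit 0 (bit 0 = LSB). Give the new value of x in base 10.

x = 0100001000
bit 0 is currently 0; toggle it via x ^ (1 << 0) = x ^ 1
→ 0100001001 = 265

265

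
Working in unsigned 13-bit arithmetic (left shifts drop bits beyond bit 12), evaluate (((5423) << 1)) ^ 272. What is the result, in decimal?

5423 = 1010100101111
→ << 1 (mod 2^13) → 0101001011110 = 2654
272 = 0000100010000
→ ^ → 0101101001110 = 2894

2894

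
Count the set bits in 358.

5

358 = 101100110
Count the 1s: 1 + 1 + 1 + 1 + 1 = 5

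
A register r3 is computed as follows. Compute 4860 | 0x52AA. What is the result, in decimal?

4860 = 001001011111100
0x52AA = 101001010101010
 OR → 101001011111110 = 21246

21246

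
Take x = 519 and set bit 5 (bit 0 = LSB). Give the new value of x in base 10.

551

x = 1000000111
bit 5 is currently 0; set it via x | (1 << 5) = x | 32
→ 1000100111 = 551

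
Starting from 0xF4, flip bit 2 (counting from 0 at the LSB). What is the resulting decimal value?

240

x = 11110100
bit 2 is currently 1; toggle it via x ^ (1 << 2) = x ^ 4
→ 11110000 = 240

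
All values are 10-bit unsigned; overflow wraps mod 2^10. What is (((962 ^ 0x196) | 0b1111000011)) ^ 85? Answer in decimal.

898

962 = 1111000010
0x196 = 0110010110
→ ^ → 1001010100 = 596
0b1111000011 = 1111000011
→ | → 1111010111 = 983
85 = 0001010101
→ ^ → 1110000010 = 898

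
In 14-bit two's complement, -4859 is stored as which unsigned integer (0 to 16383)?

11525

4859 in 14 bits: 01001011111011
Invert: 10110100000100
Add 1:  10110100000101 = 11525
(Check: 2^14 - 4859 = 16384 - 4859 = 11525.)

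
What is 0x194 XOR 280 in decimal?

140

0x194 = 110010100
280 = 100011000
XOR → 010001100 = 140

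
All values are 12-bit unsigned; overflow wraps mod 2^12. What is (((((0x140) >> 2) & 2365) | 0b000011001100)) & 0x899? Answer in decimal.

0x140 = 000101000000
→ >> 2 → 000001010000 = 80
2365 = 100100111101
→ & → 000000010000 = 16
0b000011001100 = 000011001100
→ | → 000011011100 = 220
0x899 = 100010011001
→ & → 000010011000 = 152

152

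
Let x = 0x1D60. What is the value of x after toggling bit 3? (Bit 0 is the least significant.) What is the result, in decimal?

x = 1110101100000
bit 3 is currently 0; toggle it via x ^ (1 << 3) = x ^ 8
→ 1110101101000 = 7528

7528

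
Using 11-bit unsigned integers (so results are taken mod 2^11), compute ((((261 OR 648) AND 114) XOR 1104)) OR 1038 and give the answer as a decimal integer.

1118

261 = 00100000101
648 = 01010001000
→ OR → 01110001101 = 909
114 = 00001110010
→ AND → 00000000000 = 0
1104 = 10001010000
→ XOR → 10001010000 = 1104
1038 = 10000001110
→ OR → 10001011110 = 1118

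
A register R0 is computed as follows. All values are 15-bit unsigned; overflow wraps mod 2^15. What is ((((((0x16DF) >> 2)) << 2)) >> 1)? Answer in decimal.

2926

0x16DF = 001011011011111
→ >> 2 → 000010110110111 = 1463
→ << 2 (mod 2^15) → 001011011011100 = 5852
→ >> 1 → 000101101101110 = 2926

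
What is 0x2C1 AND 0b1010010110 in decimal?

640

0x2C1 = 1011000001
b = 1010010110
AND → 1010000000 = 640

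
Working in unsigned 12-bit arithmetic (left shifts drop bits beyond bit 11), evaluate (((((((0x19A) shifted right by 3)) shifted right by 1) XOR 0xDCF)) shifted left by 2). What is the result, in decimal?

0x19A = 000110011010
→ shifted right by 3 → 000000110011 = 51
→ shifted right by 1 → 000000011001 = 25
0xDCF = 110111001111
→ XOR → 110111010110 = 3542
→ shifted left by 2 (mod 2^12) → 011101011000 = 1880

1880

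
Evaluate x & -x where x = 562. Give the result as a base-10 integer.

2

x = 1000110010 = 562
-x (two's complement) = …0111001110
AND   = 0000000010 = 2
(x & -x isolates the lowest set bit of x.)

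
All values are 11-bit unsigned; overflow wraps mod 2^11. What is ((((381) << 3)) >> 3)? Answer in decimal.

125

381 = 00101111101
→ << 3 (mod 2^11) → 01111101000 = 1000
→ >> 3 → 00001111101 = 125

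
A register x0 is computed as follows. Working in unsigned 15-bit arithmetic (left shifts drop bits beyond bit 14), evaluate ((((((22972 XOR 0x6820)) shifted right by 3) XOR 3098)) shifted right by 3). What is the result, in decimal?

22972 = 101100110111100
0x6820 = 110100000100000
→ XOR → 011000110011100 = 12700
→ shifted right by 3 → 000011000110011 = 1587
3098 = 000110000011010
→ XOR → 000101000101001 = 2601
→ shifted right by 3 → 000000101000101 = 325

325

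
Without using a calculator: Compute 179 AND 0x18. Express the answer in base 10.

16

179 = 10110011
0x18 = 00011000
AND → 00010000 = 16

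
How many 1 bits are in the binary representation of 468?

5

468 = 111010100
Count the 1s: 1 + 1 + 1 + 1 + 1 = 5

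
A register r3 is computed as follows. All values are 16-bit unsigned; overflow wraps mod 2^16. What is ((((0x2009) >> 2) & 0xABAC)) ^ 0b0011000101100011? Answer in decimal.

0x2009 = 0010000000001001
→ >> 2 → 0000100000000010 = 2050
0xABAC = 1010101110101100
→ & → 0000100000000000 = 2048
0b0011000101100011 = 0011000101100011
→ ^ → 0011100101100011 = 14691

14691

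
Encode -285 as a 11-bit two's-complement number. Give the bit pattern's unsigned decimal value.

285 in 11 bits: 00100011101
Invert: 11011100010
Add 1:  11011100011 = 1763
(Check: 2^11 - 285 = 2048 - 285 = 1763.)

1763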